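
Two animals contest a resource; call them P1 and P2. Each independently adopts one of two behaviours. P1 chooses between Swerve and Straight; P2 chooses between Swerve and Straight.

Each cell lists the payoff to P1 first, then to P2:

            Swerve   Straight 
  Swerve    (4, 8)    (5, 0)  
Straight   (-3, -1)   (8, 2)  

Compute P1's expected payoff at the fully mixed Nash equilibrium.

First find q, the probability P2 plays Swerve, from P1's indifference between Swerve and Straight: 4q + 5(1−q) = −3q + 8(1−q), giving q = 3/10.
Since P1 is indifferent in equilibrium, P1's expected payoff equals the payoff from either row against (3/10, 7/10). Using Swerve: 4(3/10) + 5(7/10) = 47/10.

47/10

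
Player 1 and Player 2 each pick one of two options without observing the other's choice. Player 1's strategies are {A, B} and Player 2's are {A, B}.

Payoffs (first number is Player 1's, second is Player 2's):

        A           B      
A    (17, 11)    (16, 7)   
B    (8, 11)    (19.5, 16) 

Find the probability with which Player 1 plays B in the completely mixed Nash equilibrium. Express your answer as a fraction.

Let x be the probability that Player 1 plays A. In a completely mixed equilibrium, Player 2 must be indifferent between A and B.
Player 2's expected payoff from A is 11x + 11(1−x); from B it is 7x + 16(1−x).
Setting these equal: 11 = −9x + 16, so x = 5/9.
Therefore Player 1 plays B with probability 1 − 5/9 = 4/9.

4/9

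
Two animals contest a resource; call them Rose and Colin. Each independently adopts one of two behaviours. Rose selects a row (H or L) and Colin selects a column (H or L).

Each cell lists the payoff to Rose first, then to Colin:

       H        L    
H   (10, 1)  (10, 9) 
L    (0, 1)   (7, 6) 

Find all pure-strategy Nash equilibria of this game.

(H, H): Colin prefers L (9 > 1) — not an equilibrium.
(H, L): Rose gets 10 ≥ 7 from L, and Colin gets 9 ≥ 1 from H — Nash equilibrium.
(L, H): Rose prefers H (10 > 0); Colin prefers L (6 > 1) — not an equilibrium.
(L, L): Rose prefers H (10 > 7) — not an equilibrium.

(H, L)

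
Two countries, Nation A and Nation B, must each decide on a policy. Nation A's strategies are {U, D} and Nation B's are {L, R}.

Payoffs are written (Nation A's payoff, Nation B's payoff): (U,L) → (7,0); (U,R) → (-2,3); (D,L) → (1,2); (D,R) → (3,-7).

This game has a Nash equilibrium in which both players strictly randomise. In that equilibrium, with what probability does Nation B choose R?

6/11

Let y be the probability that Nation B plays L. In a completely mixed equilibrium, Nation A must be indifferent between U and D.
Nation A's expected payoff from U is 7y − 2(1−y); from D it is y + 3(1−y).
Setting these equal: 9y − 2 = −2y + 3, so y = 5/11.
Therefore Nation B plays R with probability 1 − 5/11 = 6/11.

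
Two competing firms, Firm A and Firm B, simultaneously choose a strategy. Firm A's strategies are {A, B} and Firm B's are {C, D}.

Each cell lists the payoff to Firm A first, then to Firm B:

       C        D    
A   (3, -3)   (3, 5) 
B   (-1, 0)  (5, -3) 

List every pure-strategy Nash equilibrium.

none

(A, C): Firm B prefers D (5 > -3) — not an equilibrium.
(A, D): Firm A prefers B (5 > 3) — not an equilibrium.
(B, C): Firm A prefers A (3 > -1) — not an equilibrium.
(B, D): Firm B prefers C (0 > -3) — not an equilibrium.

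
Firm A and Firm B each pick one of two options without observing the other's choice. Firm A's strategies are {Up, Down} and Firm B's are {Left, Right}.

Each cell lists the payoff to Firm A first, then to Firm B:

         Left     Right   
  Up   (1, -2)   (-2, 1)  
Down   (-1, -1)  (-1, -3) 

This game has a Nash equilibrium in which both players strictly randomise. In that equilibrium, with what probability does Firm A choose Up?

Let x be the probability that Firm A plays Up. In a completely mixed equilibrium, Firm B must be indifferent between Left and Right.
Firm B's expected payoff from Left is −2x − (1−x); from Right it is x − 3(1−x).
Setting these equal: −x − 1 = 4x − 3, so x = 2/5.

2/5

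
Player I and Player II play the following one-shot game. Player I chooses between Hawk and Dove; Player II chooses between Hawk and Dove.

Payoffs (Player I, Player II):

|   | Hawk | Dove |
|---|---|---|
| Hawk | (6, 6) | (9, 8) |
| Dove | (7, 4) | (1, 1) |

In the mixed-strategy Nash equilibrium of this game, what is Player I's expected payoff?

19/3

First find y, the probability Player II plays Hawk, from Player I's indifference between Hawk and Dove: 6y + 9(1−y) = 7y + (1−y), giving y = 8/9.
Since Player I is indifferent in equilibrium, Player I's expected payoff equals the payoff from either row against (8/9, 1/9). Using Hawk: 6(8/9) + 9(1/9) = 19/3.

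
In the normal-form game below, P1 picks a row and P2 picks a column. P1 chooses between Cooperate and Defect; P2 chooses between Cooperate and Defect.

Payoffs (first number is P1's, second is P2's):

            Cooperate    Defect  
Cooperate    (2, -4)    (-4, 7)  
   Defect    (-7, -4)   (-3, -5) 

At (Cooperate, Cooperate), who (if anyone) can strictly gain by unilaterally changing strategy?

P2

P1 at (Cooperate, Cooperate) earns 2; deviating to Defect yields -7 — not better.
P2 earns -4; deviating to Defect yields 7 — a strict improvement.
Only P2 has a strictly profitable deviation.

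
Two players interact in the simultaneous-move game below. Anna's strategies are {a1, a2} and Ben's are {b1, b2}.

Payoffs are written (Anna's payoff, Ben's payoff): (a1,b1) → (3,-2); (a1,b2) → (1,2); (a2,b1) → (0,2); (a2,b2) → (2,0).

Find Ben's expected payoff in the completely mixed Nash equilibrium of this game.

2/3

First find x, the probability Anna plays a1, from Ben's indifference between b1 and b2: −2x + 2(1−x) = 2x, giving x = 1/3.
Since Ben is indifferent in equilibrium, Ben's expected payoff equals the payoff from either column against (1/3, 2/3). Using b1: −2(1/3) + 2(2/3) = 2/3.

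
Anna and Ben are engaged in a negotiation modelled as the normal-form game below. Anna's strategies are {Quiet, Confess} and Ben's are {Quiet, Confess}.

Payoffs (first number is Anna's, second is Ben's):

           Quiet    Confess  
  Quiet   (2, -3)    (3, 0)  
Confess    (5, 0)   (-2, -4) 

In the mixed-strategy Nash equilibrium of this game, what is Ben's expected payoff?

-12/7

First find x, the probability Anna plays Quiet, from Ben's indifference between Quiet and Confess: −3x = −4(1−x), giving x = 4/7.
Since Ben is indifferent in equilibrium, Ben's expected payoff equals the payoff from either column against (4/7, 3/7). Using Quiet: −3(4/7) = -12/7.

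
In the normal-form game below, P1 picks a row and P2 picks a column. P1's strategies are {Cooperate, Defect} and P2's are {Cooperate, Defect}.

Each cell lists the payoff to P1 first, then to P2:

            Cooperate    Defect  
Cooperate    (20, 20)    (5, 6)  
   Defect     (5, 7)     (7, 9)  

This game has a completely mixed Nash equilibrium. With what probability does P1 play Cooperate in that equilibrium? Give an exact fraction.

1/8

Let x be the probability that P1 plays Cooperate. In a completely mixed equilibrium, P2 must be indifferent between Cooperate and Defect.
P2's expected payoff from Cooperate is 20x + 7(1−x); from Defect it is 6x + 9(1−x).
Setting these equal: 13x + 7 = −3x + 9, so x = 1/8.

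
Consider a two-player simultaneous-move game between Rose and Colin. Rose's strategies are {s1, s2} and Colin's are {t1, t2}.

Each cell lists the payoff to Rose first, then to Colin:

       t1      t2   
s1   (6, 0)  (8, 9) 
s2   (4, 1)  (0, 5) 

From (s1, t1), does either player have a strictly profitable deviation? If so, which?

Rose at (s1, t1) earns 6; deviating to s2 yields 4 — not better.
Colin earns 0; deviating to t2 yields 9 — a strict improvement.
Only Colin has a strictly profitable deviation.

Colin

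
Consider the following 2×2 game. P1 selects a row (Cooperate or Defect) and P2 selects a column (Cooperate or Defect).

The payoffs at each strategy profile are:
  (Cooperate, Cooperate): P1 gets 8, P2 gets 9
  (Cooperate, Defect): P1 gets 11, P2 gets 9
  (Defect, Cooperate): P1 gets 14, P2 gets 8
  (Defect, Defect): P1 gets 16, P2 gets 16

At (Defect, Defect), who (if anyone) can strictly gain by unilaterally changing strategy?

Neither

P1 at (Defect, Defect) earns 16; deviating to Cooperate yields 11 — not better.
P2 earns 16; deviating to Cooperate yields 8 — not better.
Neither player can strictly improve; the profile is a Nash equilibrium.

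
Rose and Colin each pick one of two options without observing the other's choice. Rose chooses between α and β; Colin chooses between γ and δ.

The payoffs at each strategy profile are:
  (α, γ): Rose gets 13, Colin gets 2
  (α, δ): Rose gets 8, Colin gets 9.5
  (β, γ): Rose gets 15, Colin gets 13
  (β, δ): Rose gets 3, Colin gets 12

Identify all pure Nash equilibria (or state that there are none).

(α, δ) and (β, γ)

(α, γ): Rose prefers β (15 > 13); Colin prefers δ (9.5 > 2) — not an equilibrium.
(α, δ): Rose gets 8 ≥ 3 from β, and Colin gets 9.5 ≥ 2 from γ — Nash equilibrium.
(β, γ): Rose gets 15 ≥ 13 from α, and Colin gets 13 ≥ 12 from δ — Nash equilibrium.
(β, δ): Rose prefers α (8 > 3); Colin prefers γ (13 > 12) — not an equilibrium.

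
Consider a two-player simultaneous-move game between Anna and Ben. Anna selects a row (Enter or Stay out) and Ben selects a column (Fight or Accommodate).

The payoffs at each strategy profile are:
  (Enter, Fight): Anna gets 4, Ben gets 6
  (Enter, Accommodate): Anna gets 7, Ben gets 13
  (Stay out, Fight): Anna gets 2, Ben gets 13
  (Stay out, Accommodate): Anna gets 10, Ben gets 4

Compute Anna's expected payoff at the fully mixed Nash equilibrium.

First find q, the probability Ben plays Fight, from Anna's indifference between Enter and Stay out: 4q + 7(1−q) = 2q + 10(1−q), giving q = 3/5.
Since Anna is indifferent in equilibrium, Anna's expected payoff equals the payoff from either row against (3/5, 2/5). Using Enter: 4(3/5) + 7(2/5) = 26/5.

26/5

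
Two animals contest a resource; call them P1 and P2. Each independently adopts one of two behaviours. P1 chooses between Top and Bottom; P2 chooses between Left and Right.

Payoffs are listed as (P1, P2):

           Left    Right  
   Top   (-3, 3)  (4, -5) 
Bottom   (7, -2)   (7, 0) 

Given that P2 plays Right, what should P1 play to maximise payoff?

Bottom

Against Right, P1 earns 4 from Top and 7 from Bottom.
So Bottom is the best response.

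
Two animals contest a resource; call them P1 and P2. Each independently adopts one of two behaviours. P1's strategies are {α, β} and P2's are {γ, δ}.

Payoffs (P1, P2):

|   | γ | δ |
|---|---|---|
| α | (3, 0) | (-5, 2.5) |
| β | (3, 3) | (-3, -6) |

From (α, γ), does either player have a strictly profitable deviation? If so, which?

P2

P1 at (α, γ) earns 3; deviating to β yields 3 — not better.
P2 earns 0; deviating to δ yields 2.5 — a strict improvement.
Only P2 has a strictly profitable deviation.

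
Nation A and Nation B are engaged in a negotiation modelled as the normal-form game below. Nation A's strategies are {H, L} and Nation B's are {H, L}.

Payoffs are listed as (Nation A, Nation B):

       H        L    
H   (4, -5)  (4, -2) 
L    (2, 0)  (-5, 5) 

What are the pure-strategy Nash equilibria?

(H, H): Nation B prefers L (-2 > -5) — not an equilibrium.
(H, L): Nation A gets 4 ≥ -5 from L, and Nation B gets -2 ≥ -5 from H — Nash equilibrium.
(L, H): Nation A prefers H (4 > 2); Nation B prefers L (5 > 0) — not an equilibrium.
(L, L): Nation A prefers H (4 > -5) — not an equilibrium.

(H, L)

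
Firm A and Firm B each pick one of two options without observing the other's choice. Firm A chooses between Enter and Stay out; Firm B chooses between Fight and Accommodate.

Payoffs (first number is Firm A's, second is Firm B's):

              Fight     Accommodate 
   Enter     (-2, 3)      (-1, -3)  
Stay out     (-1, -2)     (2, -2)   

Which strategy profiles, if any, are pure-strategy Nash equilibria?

(Enter, Fight): Firm A prefers Stay out (-1 > -2) — not an equilibrium.
(Enter, Accommodate): Firm A prefers Stay out (2 > -1); Firm B prefers Fight (3 > -3) — not an equilibrium.
(Stay out, Fight): Firm A gets -1 ≥ -2 from Enter, and Firm B gets -2 ≥ -2 from Accommodate — Nash equilibrium.
(Stay out, Accommodate): Firm A gets 2 ≥ -1 from Enter, and Firm B gets -2 ≥ -2 from Fight — Nash equilibrium.

(Stay out, Fight) and (Stay out, Accommodate)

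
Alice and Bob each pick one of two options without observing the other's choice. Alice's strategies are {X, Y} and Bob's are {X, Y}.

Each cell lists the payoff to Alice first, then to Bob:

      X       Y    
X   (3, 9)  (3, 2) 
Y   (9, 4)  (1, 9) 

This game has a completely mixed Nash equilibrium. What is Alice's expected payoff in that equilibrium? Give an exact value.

3

First find q, the probability Bob plays X, from Alice's indifference between X and Y: 3q + 3(1−q) = 9q + (1−q), giving q = 1/4.
Since Alice is indifferent in equilibrium, Alice's expected payoff equals the payoff from either row against (1/4, 3/4). Using X: 3(1/4) + 3(3/4) = 3.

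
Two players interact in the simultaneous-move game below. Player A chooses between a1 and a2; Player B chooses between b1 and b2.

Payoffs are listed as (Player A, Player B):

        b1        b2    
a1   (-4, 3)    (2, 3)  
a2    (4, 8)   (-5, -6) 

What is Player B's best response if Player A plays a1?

either — both b1 and b2 are best responses

Against a1, Player B earns 3 from b1 and 3 from b2.
So either strategy is a best response.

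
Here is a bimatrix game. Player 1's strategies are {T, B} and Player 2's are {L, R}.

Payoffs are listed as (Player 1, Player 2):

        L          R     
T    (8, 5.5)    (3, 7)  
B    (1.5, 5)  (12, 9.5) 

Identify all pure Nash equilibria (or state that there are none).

(B, R)

(T, L): Player 2 prefers R (7 > 5.5) — not an equilibrium.
(T, R): Player 1 prefers B (12 > 3) — not an equilibrium.
(B, L): Player 1 prefers T (8 > 1.5); Player 2 prefers R (9.5 > 5) — not an equilibrium.
(B, R): Player 1 gets 12 ≥ 3 from T, and Player 2 gets 9.5 ≥ 5 from L — Nash equilibrium.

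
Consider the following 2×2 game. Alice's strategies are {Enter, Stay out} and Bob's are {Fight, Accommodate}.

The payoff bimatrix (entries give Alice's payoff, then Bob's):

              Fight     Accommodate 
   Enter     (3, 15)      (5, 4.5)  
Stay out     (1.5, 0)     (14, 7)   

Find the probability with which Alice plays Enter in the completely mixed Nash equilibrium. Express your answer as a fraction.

2/5

Let r be the probability that Alice plays Enter. In a completely mixed equilibrium, Bob must be indifferent between Fight and Accommodate.
Bob's expected payoff from Fight is 15r; from Accommodate it is 4.5r + 7(1−r).
Setting these equal: 15r = −2.5r + 7, so r = 2/5.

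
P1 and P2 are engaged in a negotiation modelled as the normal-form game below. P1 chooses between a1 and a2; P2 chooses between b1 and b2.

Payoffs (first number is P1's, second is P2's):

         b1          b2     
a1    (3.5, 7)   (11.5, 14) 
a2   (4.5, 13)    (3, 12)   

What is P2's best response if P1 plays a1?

Against a1, P2 earns 7 from b1 and 14 from b2.
So b2 is the best response.

b2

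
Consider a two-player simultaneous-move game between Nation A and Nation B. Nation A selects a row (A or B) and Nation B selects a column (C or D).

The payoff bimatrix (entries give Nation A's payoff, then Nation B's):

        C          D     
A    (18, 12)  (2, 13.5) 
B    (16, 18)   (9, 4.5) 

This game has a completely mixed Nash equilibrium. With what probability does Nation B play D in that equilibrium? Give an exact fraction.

2/9

Let c be the probability that Nation B plays C. In a completely mixed equilibrium, Nation A must be indifferent between A and B.
Nation A's expected payoff from A is 18c + 2(1−c); from B it is 16c + 9(1−c).
Setting these equal: 16c + 2 = 7c + 9, so c = 7/9.
Therefore Nation B plays D with probability 1 − 7/9 = 2/9.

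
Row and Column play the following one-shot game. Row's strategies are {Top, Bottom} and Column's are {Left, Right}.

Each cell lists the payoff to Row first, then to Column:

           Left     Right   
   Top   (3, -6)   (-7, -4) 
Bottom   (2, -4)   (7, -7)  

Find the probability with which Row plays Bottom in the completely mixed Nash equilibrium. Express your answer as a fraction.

Let p be the probability that Row plays Top. In a completely mixed equilibrium, Column must be indifferent between Left and Right.
Column's expected payoff from Left is −6p − 4(1−p); from Right it is −4p − 7(1−p).
Setting these equal: −2p − 4 = 3p − 7, so p = 3/5.
Therefore Row plays Bottom with probability 1 − 3/5 = 2/5.

2/5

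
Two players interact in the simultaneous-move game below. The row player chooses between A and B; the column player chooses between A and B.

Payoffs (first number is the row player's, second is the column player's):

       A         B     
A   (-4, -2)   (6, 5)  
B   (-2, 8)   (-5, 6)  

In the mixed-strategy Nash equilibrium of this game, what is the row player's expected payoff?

First find q, the probability the column player plays A, from the row player's indifference between A and B: −4q + 6(1−q) = −2q − 5(1−q), giving q = 11/13.
Since the row player is indifferent in equilibrium, the row player's expected payoff equals the payoff from either row against (11/13, 2/13). Using A: −4(11/13) + 6(2/13) = -32/13.

-32/13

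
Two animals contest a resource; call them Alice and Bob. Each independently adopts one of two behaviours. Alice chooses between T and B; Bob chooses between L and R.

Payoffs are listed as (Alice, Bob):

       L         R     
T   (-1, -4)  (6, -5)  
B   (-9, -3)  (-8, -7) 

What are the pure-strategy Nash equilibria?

(T, L)

(T, L): Alice gets -1 ≥ -9 from B, and Bob gets -4 ≥ -5 from R — Nash equilibrium.
(T, R): Bob prefers L (-4 > -5) — not an equilibrium.
(B, L): Alice prefers T (-1 > -9) — not an equilibrium.
(B, R): Alice prefers T (6 > -8); Bob prefers L (-3 > -7) — not an equilibrium.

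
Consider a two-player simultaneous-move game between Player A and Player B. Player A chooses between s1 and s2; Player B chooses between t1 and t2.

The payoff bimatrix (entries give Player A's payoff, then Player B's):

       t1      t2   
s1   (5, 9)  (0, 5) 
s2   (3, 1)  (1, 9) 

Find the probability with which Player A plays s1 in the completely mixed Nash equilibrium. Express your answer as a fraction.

Let p be the probability that Player A plays s1. In a completely mixed equilibrium, Player B must be indifferent between t1 and t2.
Player B's expected payoff from t1 is 9p + (1−p); from t2 it is 5p + 9(1−p).
Setting these equal: 8p + 1 = −4p + 9, so p = 2/3.

2/3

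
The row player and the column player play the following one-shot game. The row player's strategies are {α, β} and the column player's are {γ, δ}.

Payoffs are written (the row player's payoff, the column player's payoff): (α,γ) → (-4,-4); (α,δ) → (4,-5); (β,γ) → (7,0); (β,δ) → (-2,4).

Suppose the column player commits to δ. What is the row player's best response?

Against δ, the row player earns 4 from α and -2 from β.
So α is the best response.

α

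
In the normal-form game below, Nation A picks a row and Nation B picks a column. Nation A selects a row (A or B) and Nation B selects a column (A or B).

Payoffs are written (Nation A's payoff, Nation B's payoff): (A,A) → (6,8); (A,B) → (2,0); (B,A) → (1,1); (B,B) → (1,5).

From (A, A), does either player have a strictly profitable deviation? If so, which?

Nation A at (A, A) earns 6; deviating to B yields 1 — not better.
Nation B earns 8; deviating to B yields 0 — not better.
Neither player can strictly improve; the profile is a Nash equilibrium.

Neither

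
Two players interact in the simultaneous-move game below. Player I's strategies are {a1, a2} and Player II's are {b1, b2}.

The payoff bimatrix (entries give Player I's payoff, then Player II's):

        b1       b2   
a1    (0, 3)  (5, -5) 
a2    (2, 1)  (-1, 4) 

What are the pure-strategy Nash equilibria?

none

(a1, b1): Player I prefers a2 (2 > 0) — not an equilibrium.
(a1, b2): Player II prefers b1 (3 > -5) — not an equilibrium.
(a2, b1): Player II prefers b2 (4 > 1) — not an equilibrium.
(a2, b2): Player I prefers a1 (5 > -1) — not an equilibrium.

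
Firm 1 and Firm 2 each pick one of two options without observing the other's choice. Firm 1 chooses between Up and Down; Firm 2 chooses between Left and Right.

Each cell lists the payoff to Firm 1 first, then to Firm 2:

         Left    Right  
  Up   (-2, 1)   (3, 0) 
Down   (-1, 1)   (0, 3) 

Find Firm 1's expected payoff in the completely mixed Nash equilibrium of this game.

First find y, the probability Firm 2 plays Left, from Firm 1's indifference between Up and Down: −2y + 3(1−y) = −y, giving y = 3/4.
Since Firm 1 is indifferent in equilibrium, Firm 1's expected payoff equals the payoff from either row against (3/4, 1/4). Using Up: −2(3/4) + 3(1/4) = -3/4.

-3/4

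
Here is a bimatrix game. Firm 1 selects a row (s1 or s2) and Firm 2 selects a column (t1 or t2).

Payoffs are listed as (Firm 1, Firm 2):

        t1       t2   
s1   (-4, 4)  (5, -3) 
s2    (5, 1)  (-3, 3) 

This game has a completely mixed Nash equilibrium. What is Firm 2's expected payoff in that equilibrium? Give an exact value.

5/3

First find p, the probability Firm 1 plays s1, from Firm 2's indifference between t1 and t2: 4p + (1−p) = −3p + 3(1−p), giving p = 2/9.
Since Firm 2 is indifferent in equilibrium, Firm 2's expected payoff equals the payoff from either column against (2/9, 7/9). Using t1: 4(2/9) + (7/9) = 5/3.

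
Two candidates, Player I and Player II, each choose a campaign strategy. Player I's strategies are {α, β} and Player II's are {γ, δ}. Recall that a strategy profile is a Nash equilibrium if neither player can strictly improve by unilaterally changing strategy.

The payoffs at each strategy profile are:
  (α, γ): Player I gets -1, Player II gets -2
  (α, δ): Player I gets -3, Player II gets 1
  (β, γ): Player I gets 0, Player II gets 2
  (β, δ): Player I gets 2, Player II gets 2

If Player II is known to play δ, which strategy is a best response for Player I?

β

Against δ, Player I earns -3 from α and 2 from β.
So β is the best response.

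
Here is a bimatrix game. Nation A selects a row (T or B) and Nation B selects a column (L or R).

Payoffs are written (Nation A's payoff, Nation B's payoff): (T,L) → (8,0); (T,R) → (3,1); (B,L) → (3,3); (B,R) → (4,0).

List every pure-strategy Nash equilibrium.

none

(T, L): Nation B prefers R (1 > 0) — not an equilibrium.
(T, R): Nation A prefers B (4 > 3) — not an equilibrium.
(B, L): Nation A prefers T (8 > 3) — not an equilibrium.
(B, R): Nation B prefers L (3 > 0) — not an equilibrium.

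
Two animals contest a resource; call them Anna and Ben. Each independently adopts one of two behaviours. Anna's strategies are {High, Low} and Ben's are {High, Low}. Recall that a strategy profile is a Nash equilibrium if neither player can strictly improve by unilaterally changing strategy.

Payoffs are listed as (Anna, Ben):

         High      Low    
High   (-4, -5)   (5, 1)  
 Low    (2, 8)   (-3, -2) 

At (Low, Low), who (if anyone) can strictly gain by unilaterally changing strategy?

Anna at (Low, Low) earns -3; deviating to High yields 5 — a strict improvement.
Ben earns -2; deviating to High yields 8 — a strict improvement.
Both Anna and Ben have strictly profitable deviations.

Both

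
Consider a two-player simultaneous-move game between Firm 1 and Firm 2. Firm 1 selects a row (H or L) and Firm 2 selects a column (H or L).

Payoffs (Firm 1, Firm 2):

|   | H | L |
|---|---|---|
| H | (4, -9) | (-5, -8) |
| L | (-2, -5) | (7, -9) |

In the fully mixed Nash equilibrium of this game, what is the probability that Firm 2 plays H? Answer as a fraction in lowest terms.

2/3

Let q be the probability that Firm 2 plays H. In a completely mixed equilibrium, Firm 1 must be indifferent between H and L.
Firm 1's expected payoff from H is 4q − 5(1−q); from L it is −2q + 7(1−q).
Setting these equal: 9q − 5 = −9q + 7, so q = 2/3.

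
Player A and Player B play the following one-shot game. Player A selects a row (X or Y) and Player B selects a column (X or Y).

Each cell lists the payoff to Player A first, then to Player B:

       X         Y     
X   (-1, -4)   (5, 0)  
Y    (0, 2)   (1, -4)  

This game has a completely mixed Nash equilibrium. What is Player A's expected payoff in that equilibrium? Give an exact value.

First find q, the probability Player B plays X, from Player A's indifference between X and Y: −q + 5(1−q) = (1−q), giving q = 4/5.
Since Player A is indifferent in equilibrium, Player A's expected payoff equals the payoff from either row against (4/5, 1/5). Using X: −(4/5) + 5(1/5) = 1/5.

1/5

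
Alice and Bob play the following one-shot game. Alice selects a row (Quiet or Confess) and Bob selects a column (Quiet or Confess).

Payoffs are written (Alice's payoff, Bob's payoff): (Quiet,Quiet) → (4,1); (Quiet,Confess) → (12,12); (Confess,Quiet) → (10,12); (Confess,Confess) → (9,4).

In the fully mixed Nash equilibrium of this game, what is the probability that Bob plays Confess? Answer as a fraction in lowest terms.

Let y be the probability that Bob plays Quiet. In a completely mixed equilibrium, Alice must be indifferent between Quiet and Confess.
Alice's expected payoff from Quiet is 4y + 12(1−y); from Confess it is 10y + 9(1−y).
Setting these equal: −8y + 12 = y + 9, so y = 1/3.
Therefore Bob plays Confess with probability 1 − 1/3 = 2/3.

2/3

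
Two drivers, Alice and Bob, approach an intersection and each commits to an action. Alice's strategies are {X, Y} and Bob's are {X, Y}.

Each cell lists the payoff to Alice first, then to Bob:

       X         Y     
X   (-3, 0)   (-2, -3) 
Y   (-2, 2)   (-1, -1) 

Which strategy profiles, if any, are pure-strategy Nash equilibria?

(X, X): Alice prefers Y (-2 > -3) — not an equilibrium.
(X, Y): Alice prefers Y (-1 > -2); Bob prefers X (0 > -3) — not an equilibrium.
(Y, X): Alice gets -2 ≥ -3 from X, and Bob gets 2 ≥ -1 from Y — Nash equilibrium.
(Y, Y): Bob prefers X (2 > -1) — not an equilibrium.

(Y, X)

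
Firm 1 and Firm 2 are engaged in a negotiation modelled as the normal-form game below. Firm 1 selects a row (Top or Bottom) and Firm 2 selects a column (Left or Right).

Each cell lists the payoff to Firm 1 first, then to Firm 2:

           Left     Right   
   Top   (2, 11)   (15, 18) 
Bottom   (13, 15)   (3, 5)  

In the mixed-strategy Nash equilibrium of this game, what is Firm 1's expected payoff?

First find q, the probability Firm 2 plays Left, from Firm 1's indifference between Top and Bottom: 2q + 15(1−q) = 13q + 3(1−q), giving q = 12/23.
Since Firm 1 is indifferent in equilibrium, Firm 1's expected payoff equals the payoff from either row against (12/23, 11/23). Using Top: 2(12/23) + 15(11/23) = 189/23.

189/23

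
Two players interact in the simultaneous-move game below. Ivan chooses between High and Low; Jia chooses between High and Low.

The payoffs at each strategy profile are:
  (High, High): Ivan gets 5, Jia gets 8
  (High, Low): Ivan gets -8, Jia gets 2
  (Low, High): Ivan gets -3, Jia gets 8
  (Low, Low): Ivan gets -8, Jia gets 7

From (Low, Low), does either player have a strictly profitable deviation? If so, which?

Ivan at (Low, Low) earns -8; deviating to High yields -8 — not better.
Jia earns 7; deviating to High yields 8 — a strict improvement.
Only Jia has a strictly profitable deviation.

Jia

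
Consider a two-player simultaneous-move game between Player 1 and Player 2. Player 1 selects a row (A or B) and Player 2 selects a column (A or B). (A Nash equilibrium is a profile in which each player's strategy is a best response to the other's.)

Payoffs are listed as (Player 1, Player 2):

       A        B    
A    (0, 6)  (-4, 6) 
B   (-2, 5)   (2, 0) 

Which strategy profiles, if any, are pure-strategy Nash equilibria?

(A, A)

(A, A): Player 1 gets 0 ≥ -2 from B, and Player 2 gets 6 ≥ 6 from B — Nash equilibrium.
(A, B): Player 1 prefers B (2 > -4) — not an equilibrium.
(B, A): Player 1 prefers A (0 > -2) — not an equilibrium.
(B, B): Player 2 prefers A (5 > 0) — not an equilibrium.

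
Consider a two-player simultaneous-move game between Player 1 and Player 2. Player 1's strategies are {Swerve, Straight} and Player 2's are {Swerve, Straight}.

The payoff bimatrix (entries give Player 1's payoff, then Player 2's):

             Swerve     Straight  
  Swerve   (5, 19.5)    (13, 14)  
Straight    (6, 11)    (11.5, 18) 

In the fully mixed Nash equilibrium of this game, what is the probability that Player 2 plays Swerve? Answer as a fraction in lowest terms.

3/5

Let y be the probability that Player 2 plays Swerve. In a completely mixed equilibrium, Player 1 must be indifferent between Swerve and Straight.
Player 1's expected payoff from Swerve is 5y + 13(1−y); from Straight it is 6y + 11.5(1−y).
Setting these equal: −8y + 13 = −5.5y + 11.5, so y = 3/5.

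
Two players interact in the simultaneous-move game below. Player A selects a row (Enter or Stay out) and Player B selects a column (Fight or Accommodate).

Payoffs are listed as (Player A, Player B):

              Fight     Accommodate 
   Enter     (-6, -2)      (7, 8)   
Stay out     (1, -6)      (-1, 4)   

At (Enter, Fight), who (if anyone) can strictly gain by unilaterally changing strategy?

Player A at (Enter, Fight) earns -6; deviating to Stay out yields 1 — a strict improvement.
Player B earns -2; deviating to Accommodate yields 8 — a strict improvement.
Both Player A and Player B have strictly profitable deviations.

Both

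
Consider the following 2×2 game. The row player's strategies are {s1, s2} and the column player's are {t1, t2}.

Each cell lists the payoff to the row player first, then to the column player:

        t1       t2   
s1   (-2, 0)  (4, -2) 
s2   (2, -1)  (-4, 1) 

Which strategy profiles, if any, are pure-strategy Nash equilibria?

none

(s1, t1): the row player prefers s2 (2 > -2) — not an equilibrium.
(s1, t2): the column player prefers t1 (0 > -2) — not an equilibrium.
(s2, t1): the column player prefers t2 (1 > -1) — not an equilibrium.
(s2, t2): the row player prefers s1 (4 > -4) — not an equilibrium.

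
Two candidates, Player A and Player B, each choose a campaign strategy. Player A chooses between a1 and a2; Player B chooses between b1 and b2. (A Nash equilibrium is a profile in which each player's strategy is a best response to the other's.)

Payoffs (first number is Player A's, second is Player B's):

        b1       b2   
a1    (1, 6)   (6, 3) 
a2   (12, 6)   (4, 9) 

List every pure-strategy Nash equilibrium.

none

(a1, b1): Player A prefers a2 (12 > 1) — not an equilibrium.
(a1, b2): Player B prefers b1 (6 > 3) — not an equilibrium.
(a2, b1): Player B prefers b2 (9 > 6) — not an equilibrium.
(a2, b2): Player A prefers a1 (6 > 4) — not an equilibrium.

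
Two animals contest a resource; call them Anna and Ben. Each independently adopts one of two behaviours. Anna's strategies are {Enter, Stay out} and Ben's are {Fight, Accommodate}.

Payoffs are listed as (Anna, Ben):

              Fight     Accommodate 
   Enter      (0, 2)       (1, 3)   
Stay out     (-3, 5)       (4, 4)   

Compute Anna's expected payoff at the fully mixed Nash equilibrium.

1/2

First find y, the probability Ben plays Fight, from Anna's indifference between Enter and Stay out: (1−y) = −3y + 4(1−y), giving y = 1/2.
Since Anna is indifferent in equilibrium, Anna's expected payoff equals the payoff from either row against (1/2, 1/2). Using Enter: (1/2) = 1/2.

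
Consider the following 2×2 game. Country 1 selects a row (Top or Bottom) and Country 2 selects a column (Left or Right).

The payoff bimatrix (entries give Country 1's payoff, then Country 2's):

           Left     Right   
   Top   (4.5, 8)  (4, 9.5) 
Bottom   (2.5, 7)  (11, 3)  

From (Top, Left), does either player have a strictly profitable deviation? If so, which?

Country 1 at (Top, Left) earns 4.5; deviating to Bottom yields 2.5 — not better.
Country 2 earns 8; deviating to Right yields 9.5 — a strict improvement.
Only Country 2 has a strictly profitable deviation.

Country 2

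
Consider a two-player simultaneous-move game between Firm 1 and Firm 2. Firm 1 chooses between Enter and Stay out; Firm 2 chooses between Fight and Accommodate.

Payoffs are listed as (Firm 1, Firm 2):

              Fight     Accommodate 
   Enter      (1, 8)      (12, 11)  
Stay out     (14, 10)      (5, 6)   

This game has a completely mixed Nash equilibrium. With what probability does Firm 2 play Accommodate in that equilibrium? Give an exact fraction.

Let q be the probability that Firm 2 plays Fight. In a completely mixed equilibrium, Firm 1 must be indifferent between Enter and Stay out.
Firm 1's expected payoff from Enter is q + 12(1−q); from Stay out it is 14q + 5(1−q).
Setting these equal: −11q + 12 = 9q + 5, so q = 7/20.
Therefore Firm 2 plays Accommodate with probability 1 − 7/20 = 13/20.

13/20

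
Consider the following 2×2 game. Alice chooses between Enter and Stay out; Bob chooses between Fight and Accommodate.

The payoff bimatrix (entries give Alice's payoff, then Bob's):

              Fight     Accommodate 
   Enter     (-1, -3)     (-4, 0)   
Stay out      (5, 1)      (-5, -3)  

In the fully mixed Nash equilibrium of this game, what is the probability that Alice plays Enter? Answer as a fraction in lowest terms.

Let x be the probability that Alice plays Enter. In a completely mixed equilibrium, Bob must be indifferent between Fight and Accommodate.
Bob's expected payoff from Fight is −3x + (1−x); from Accommodate it is −3(1−x).
Setting these equal: −4x + 1 = 3x − 3, so x = 4/7.

4/7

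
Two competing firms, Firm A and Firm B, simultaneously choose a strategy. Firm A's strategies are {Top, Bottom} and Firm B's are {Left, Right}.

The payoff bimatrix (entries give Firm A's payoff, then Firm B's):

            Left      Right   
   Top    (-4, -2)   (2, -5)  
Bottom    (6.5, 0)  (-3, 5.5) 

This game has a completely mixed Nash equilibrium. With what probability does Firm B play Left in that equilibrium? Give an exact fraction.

10/31

Let q be the probability that Firm B plays Left. In a completely mixed equilibrium, Firm A must be indifferent between Top and Bottom.
Firm A's expected payoff from Top is −4q + 2(1−q); from Bottom it is 6.5q − 3(1−q).
Setting these equal: −6q + 2 = 9.5q − 3, so q = 10/31.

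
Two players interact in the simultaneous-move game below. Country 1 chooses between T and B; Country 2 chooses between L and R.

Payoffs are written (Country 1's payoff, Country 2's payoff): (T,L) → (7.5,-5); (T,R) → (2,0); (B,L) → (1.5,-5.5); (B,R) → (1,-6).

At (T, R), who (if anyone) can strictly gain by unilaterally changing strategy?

Country 1 at (T, R) earns 2; deviating to B yields 1 — not better.
Country 2 earns 0; deviating to L yields -5 — not better.
Neither player can strictly improve; the profile is a Nash equilibrium.

Neither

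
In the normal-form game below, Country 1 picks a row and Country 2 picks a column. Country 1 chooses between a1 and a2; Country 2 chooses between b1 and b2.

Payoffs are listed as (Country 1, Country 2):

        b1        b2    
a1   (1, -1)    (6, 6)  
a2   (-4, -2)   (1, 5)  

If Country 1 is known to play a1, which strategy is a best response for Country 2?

Against a1, Country 2 earns -1 from b1 and 6 from b2.
So b2 is the best response.

b2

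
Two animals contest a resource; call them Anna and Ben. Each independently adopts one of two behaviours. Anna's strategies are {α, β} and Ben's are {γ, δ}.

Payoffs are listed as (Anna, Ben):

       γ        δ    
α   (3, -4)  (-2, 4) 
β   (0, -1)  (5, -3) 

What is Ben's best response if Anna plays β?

Against β, Ben earns -1 from γ and -3 from δ.
So γ is the best response.

γ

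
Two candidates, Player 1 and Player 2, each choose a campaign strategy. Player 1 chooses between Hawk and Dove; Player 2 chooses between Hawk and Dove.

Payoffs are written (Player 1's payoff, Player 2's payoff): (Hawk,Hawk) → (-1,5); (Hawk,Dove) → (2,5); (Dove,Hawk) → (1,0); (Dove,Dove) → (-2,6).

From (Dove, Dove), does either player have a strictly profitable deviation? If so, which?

Player 1

Player 1 at (Dove, Dove) earns -2; deviating to Hawk yields 2 — a strict improvement.
Player 2 earns 6; deviating to Hawk yields 0 — not better.
Only Player 1 has a strictly profitable deviation.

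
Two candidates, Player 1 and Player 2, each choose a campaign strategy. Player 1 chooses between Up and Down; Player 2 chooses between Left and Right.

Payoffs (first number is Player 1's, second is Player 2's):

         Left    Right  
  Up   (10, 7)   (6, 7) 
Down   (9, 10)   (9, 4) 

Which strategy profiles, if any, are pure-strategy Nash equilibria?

(Up, Left): Player 1 gets 10 ≥ 9 from Down, and Player 2 gets 7 ≥ 7 from Right — Nash equilibrium.
(Up, Right): Player 1 prefers Down (9 > 6) — not an equilibrium.
(Down, Left): Player 1 prefers Up (10 > 9) — not an equilibrium.
(Down, Right): Player 2 prefers Left (10 > 4) — not an equilibrium.

(Up, Left)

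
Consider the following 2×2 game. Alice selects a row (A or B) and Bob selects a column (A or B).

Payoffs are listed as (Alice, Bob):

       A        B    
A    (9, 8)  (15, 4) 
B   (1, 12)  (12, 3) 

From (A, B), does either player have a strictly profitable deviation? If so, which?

Bob

Alice at (A, B) earns 15; deviating to B yields 12 — not better.
Bob earns 4; deviating to A yields 8 — a strict improvement.
Only Bob has a strictly profitable deviation.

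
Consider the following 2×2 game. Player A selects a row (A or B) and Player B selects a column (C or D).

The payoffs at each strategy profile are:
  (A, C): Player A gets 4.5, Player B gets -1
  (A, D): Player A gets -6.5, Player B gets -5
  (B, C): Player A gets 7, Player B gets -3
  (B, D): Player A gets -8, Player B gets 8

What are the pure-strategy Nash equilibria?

(A, C): Player A prefers B (7 > 4.5) — not an equilibrium.
(A, D): Player B prefers C (-1 > -5) — not an equilibrium.
(B, C): Player B prefers D (8 > -3) — not an equilibrium.
(B, D): Player A prefers A (-6.5 > -8) — not an equilibrium.

none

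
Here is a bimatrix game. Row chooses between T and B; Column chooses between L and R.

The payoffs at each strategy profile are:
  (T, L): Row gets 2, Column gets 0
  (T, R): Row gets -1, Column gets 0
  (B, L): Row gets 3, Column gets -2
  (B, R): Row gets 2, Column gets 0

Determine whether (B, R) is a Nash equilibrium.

At (B, R), Row earns 2; switching to T would give -1, so Row has no profitable deviation.
Column earns 0; switching to L would give -2, so Column has no profitable deviation.
Neither player can gain by a unilateral deviation, so this profile is a Nash equilibrium.

Yes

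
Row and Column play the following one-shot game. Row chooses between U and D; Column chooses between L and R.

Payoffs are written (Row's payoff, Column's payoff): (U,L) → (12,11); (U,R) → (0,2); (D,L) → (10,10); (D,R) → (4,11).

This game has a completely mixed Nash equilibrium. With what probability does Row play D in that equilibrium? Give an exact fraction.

9/10

Let p be the probability that Row plays U. In a completely mixed equilibrium, Column must be indifferent between L and R.
Column's expected payoff from L is 11p + 10(1−p); from R it is 2p + 11(1−p).
Setting these equal: p + 10 = −9p + 11, so p = 1/10.
Therefore Row plays D with probability 1 − 1/10 = 9/10.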